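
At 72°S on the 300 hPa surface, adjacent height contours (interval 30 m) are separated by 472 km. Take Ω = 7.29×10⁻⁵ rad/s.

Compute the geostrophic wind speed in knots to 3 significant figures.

8.74 knots

Coriolis parameter at 72°S:
f = 2Ω sin φ = 2 × 7.29×10⁻⁵ × sin 72° = 1.39×10⁻⁴ s⁻¹
Height gradient: |∂Z/∂n| = 30 m / 472000 m = 6.36×10⁻⁵
On a pressure surface, geostrophic balance gives V_g = (g/f)|∂Z/∂n|:
V_g = 9.81 × 6.36×10⁻⁵ / 1.39×10⁻⁴ = 4.50 m/s
Converting: 4.50 m/s × 1.944 = 8.74 knots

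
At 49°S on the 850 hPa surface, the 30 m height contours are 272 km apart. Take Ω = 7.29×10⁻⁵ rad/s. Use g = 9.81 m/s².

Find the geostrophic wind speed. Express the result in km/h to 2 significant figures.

35 km/h

Coriolis parameter at 49°S:
f = 2Ω sin φ = 2 × 7.29×10⁻⁵ × sin 49° = 1.10×10⁻⁴ s⁻¹
Height gradient: |∂Z/∂n| = 30 m / 272000 m = 1.10×10⁻⁴
On a pressure surface, geostrophic balance gives V_g = (g/f)|∂Z/∂n|:
V_g = 9.81 × 1.10×10⁻⁴ / 1.10×10⁻⁴ = 9.83 m/s
Converting: 9.83 m/s × 3.6 = 35 km/h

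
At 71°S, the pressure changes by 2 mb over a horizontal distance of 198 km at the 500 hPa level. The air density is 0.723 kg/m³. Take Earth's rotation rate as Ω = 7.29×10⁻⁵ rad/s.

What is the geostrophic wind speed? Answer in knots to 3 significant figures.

Coriolis parameter at 71°S:
f = 2Ω sin φ = 2 × 7.29×10⁻⁵ × sin 71° = 1.38×10⁻⁴ s⁻¹
Pressure gradient: |∂P/∂n| = 200 Pa / 198000 m = 1.01×10⁻³ Pa/m
Geostrophic balance (pressure-gradient force = Coriolis force):
V_g = (1/(fρ)) |∂P/∂n| = 1.01×10⁻³ / (1.38×10⁻⁴ × 0.723) = 10.1 m/s
Converting: 10.1 m/s × 1.944 = 19.7 knots

19.7 knots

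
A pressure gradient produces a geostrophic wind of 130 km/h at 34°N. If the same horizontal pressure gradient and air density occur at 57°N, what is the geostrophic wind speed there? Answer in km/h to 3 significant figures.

86.7 km/h

With the same pressure gradient and density, V_g ∝ 1/f ∝ 1/sin φ.
V₂ = V₁ · sin φ₁ / sin φ₂ = 130 × sin 34° / sin 57°
V₂ = 130 × 0.5592/0.8387 = 86.7 km/h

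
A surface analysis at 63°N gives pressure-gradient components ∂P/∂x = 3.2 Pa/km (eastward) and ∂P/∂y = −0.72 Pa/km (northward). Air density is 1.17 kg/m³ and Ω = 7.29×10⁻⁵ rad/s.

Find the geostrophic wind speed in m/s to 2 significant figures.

Coriolis parameter at 63°N:
f = 2Ω sin φ = 2 × 7.29×10⁻⁵ × sin 63° = 1.30×10⁻⁴ s⁻¹
Component geostrophic relations (x east, y north):
u_g = −(1/(fρ)) ∂P/∂y,  v_g = (1/(fρ)) ∂P/∂x
u_g = −(−0.72×10⁻³)/(1.30×10⁻⁴ × 1.17) = 4.74 m/s;  v_g = (3.2×10⁻³)/(1.30×10⁻⁴ × 1.17) = 21.1 m/s
|V_g| = √(u_g² + v_g²) = 21.6 m/s

22 m/s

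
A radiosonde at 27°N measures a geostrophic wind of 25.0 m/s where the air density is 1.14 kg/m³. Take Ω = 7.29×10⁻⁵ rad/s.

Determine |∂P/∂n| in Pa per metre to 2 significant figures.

Coriolis parameter at 27°N:
f = 2Ω sin φ = 2 × 7.29×10⁻⁵ × sin 27° = 6.62×10⁻⁵ s⁻¹
Geostrophic balance rearranged: |∂P/∂n| = f ρ V_g
|∂P/∂n| = 6.62×10⁻⁵ × 1.14 × 25.0 = 1.89×10⁻³ Pa/m

1.9×10⁻³ Pa/m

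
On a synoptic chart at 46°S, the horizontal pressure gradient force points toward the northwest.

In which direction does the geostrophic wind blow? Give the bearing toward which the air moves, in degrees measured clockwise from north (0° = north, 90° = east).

225°

The pressure-gradient force points toward the northwest (bearing 315°).
Geostrophic balance: in the Southern Hemisphere the Coriolis force deflects motion to the left, so the geostrophic wind blows 90° to the left of the pressure-gradient force (low pressure on the right).
Rotating 315° by 90° counterclockwise gives 225° — the wind blows toward the southwest.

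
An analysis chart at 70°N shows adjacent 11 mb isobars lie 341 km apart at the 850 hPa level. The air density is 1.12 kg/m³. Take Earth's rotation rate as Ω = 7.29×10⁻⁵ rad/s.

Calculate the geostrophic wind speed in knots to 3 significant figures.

Coriolis parameter at 70°N:
f = 2Ω sin φ = 2 × 7.29×10⁻⁵ × sin 70° = 1.37×10⁻⁴ s⁻¹
Pressure gradient: |∂P/∂n| = 1100 Pa / 341000 m = 3.23×10⁻³ Pa/m
Geostrophic balance (pressure-gradient force = Coriolis force):
V_g = (1/(fρ)) |∂P/∂n| = 3.23×10⁻³ / (1.37×10⁻⁴ × 1.12) = 21.0 m/s
Converting: 21.0 m/s × 1.944 = 40.9 knots

40.9 knots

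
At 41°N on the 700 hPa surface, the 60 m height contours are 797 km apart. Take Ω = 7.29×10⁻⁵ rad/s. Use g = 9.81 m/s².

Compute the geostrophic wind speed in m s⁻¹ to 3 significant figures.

Coriolis parameter at 41°N:
f = 2Ω sin φ = 2 × 7.29×10⁻⁵ × sin 41° = 9.57×10⁻⁵ s⁻¹
Height gradient: |∂Z/∂n| = 60 m / 797000 m = 7.53×10⁻⁵
On a pressure surface, geostrophic balance gives V_g = (g/f)|∂Z/∂n|:
V_g = 9.81 × 7.53×10⁻⁵ / 9.57×10⁻⁵ = 7.72 m/s

7.72 m s⁻¹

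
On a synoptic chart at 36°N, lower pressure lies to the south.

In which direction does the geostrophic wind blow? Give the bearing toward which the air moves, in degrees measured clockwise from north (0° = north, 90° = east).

270°

The pressure-gradient force points toward the south (bearing 180°).
Geostrophic balance: in the Northern Hemisphere the Coriolis force deflects motion to the right, so the geostrophic wind blows 90° to the right of the pressure-gradient force (low pressure on the left).
Rotating 180° by 90° clockwise gives 270° — the wind blows toward the west.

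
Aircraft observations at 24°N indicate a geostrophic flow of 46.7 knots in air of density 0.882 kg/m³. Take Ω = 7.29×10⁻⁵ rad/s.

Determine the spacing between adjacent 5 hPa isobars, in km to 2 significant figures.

Coriolis parameter at 24°N:
f = 2Ω sin φ = 2 × 7.29×10⁻⁵ × sin 24° = 5.93×10⁻⁵ s⁻¹
Wind speed in SI: 46.7 knots = 24.0 m/s
Geostrophic balance rearranged: |∂P/∂n| = f ρ V_g
|∂P/∂n| = 5.93×10⁻⁵ × 0.882 × 24.0 = 1.26×10⁻³ Pa/m
Isobar spacing: Δn = ΔP/|∂P/∂n| = 500 Pa / 1.26×10⁻³ Pa/m = 397902 m ≈ 400 km

400 km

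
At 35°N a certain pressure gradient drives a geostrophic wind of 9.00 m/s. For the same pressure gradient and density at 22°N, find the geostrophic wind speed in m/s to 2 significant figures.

With the same pressure gradient and density, V_g ∝ 1/f ∝ 1/sin φ.
V₂ = V₁ · sin φ₁ / sin φ₂ = 9.00 × sin 35° / sin 22°
V₂ = 9.00 × 0.5736/0.3746 = 14 m/s

14 m/s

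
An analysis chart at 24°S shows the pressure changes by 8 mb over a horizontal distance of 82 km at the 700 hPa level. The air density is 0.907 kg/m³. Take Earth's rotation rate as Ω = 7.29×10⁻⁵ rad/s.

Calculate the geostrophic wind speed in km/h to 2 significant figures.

650 km/h

Coriolis parameter at 24°S:
f = 2Ω sin φ = 2 × 7.29×10⁻⁵ × sin 24° = 5.93×10⁻⁵ s⁻¹
Pressure gradient: |∂P/∂n| = 800 Pa / 82000 m = 9.76×10⁻³ Pa/m
Geostrophic balance (pressure-gradient force = Coriolis force):
V_g = (1/(fρ)) |∂P/∂n| = 9.76×10⁻³ / (5.93×10⁻⁵ × 0.907) = 181 m/s
Converting: 181 m/s × 3.6 = 650 km/h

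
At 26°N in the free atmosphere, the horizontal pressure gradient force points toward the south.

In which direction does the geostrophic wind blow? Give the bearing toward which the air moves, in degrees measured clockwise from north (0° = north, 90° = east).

The pressure-gradient force points toward the south (bearing 180°).
Geostrophic balance: in the Northern Hemisphere the Coriolis force deflects motion to the right, so the geostrophic wind blows 90° to the right of the pressure-gradient force (low pressure on the left).
Rotating 180° by 90° clockwise gives 270° — the wind blows toward the west.

270°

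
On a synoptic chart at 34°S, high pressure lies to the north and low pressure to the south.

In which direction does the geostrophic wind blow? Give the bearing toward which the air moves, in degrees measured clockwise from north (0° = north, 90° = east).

The pressure-gradient force points toward the south (bearing 180°).
Geostrophic balance: in the Southern Hemisphere the Coriolis force deflects motion to the left, so the geostrophic wind blows 90° to the left of the pressure-gradient force (low pressure on the right).
Rotating 180° by 90° counterclockwise gives 090° — the wind blows toward the east.

090°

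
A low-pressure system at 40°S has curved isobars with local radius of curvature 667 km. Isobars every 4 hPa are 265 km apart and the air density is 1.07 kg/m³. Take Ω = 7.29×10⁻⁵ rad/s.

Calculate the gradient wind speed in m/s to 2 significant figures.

13 m/s

Coriolis parameter at 40°S:
f = 2Ω sin φ = 2 × 7.29×10⁻⁵ × sin 40° = 9.37×10⁻⁵ s⁻¹
Pressure gradient: |∂P/∂n| = 400 Pa / 265000 m = 1.51×10⁻³ Pa/m
Geostrophic speed: V_g = |∂P/∂n|/(fρ) = 1.51×10⁻³/(9.37×10⁻⁵ × 1.07) = 15.1 m/s
Around a low, centrifugal force acts outward with Coriolis, so pressure-gradient force balances both:
(1/ρ)|∂P/∂n| = fV + V²/R  →  V² + fR·V − fR·V_g = 0
With fR = 9.37×10⁻⁵ × 667×10³ m = 62.5 m/s:
V = [−fR + √((fR)² + 4 fR V_g)]/2 = [−62.5 + √(62.5² + 4×62.5×15.1)]/2 = 12.5 m/s
Subgeostrophic (V < V_g = 15.1 m/s), as expected around a low.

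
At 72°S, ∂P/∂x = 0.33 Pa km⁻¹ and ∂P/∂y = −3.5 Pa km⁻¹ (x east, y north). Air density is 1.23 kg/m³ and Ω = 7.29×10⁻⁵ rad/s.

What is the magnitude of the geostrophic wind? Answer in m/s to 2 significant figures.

21 m/s

Coriolis parameter at 72°S:
f = 2Ω sin φ = 2 × 7.29×10⁻⁵ × sin 72° = 1.39×10⁻⁴ s⁻¹
In the Southern Hemisphere f is negative: f = −1.39×10⁻⁴ s⁻¹.
Component geostrophic relations (x east, y north):
u_g = −(1/(fρ)) ∂P/∂y,  v_g = (1/(fρ)) ∂P/∂x
u_g = −(−3.5×10⁻³)/(−1.39×10⁻⁴ × 1.23) = −20.5 m/s;  v_g = (0.33×10⁻³)/(−1.39×10⁻⁴ × 1.23) = −1.93 m/s
|V_g| = √(u_g² + v_g²) = 20.6 m/s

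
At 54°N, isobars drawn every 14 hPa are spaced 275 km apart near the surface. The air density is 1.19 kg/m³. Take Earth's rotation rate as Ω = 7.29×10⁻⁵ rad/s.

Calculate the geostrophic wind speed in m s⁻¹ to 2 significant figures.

Coriolis parameter at 54°N:
f = 2Ω sin φ = 2 × 7.29×10⁻⁵ × sin 54° = 1.18×10⁻⁴ s⁻¹
Pressure gradient: |∂P/∂n| = 1400 Pa / 275000 m = 5.09×10⁻³ Pa/m
Geostrophic balance (pressure-gradient force = Coriolis force):
V_g = (1/(fρ)) |∂P/∂n| = 5.09×10⁻³ / (1.18×10⁻⁴ × 1.19) = 36.3 m/s

36 m s⁻¹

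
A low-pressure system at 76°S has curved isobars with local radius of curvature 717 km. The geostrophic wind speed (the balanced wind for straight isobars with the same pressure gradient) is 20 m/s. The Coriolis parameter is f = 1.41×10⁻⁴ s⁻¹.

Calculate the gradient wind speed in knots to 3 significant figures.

33.3 knots

Around a low, centrifugal force acts outward with Coriolis, so pressure-gradient force balances both:
(1/ρ)|∂P/∂n| = fV + V²/R  →  V² + fR·V − fR·V_g = 0
With fR = 1.41×10⁻⁴ × 717×10³ m = 101 m/s:
V = [−fR + √((fR)² + 4 fR V_g)]/2 = [−101 + √(101² + 4×101×20)]/2 = 17.1 m/s
Subgeostrophic (V < V_g = 20 m/s), as expected around a low.
Converting: 17.1 m/s × 1.944 = 33.3 knots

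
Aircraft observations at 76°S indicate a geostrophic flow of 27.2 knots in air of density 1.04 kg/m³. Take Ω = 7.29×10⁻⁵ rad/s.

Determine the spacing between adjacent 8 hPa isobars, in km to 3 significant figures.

Coriolis parameter at 76°S:
f = 2Ω sin φ = 2 × 7.29×10⁻⁵ × sin 76° = 1.41×10⁻⁴ s⁻¹
Wind speed in SI: 27.2 knots = 14.0 m/s
Geostrophic balance rearranged: |∂P/∂n| = f ρ V_g
|∂P/∂n| = 1.41×10⁻⁴ × 1.04 × 14.0 = 2.06×10⁻³ Pa/m
Isobar spacing: Δn = ΔP/|∂P/∂n| = 800 Pa / 2.06×10⁻³ Pa/m = 388587 m ≈ 389 km

389 km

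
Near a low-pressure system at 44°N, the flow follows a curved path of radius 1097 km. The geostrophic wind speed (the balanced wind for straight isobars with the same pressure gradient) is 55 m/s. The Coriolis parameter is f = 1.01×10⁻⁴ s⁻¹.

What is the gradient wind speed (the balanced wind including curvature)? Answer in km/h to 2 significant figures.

Around a low, centrifugal force acts outward with Coriolis, so pressure-gradient force balances both:
(1/ρ)|∂P/∂n| = fV + V²/R  →  V² + fR·V − fR·V_g = 0
With fR = 1.01×10⁻⁴ × 1097×10³ m = 111 m/s:
V = [−fR + √((fR)² + 4 fR V_g)]/2 = [−111 + √(111² + 4×111×55)]/2 = 40.3 m/s
Subgeostrophic (V < V_g = 55 m/s), as expected around a low.
Converting: 40.3 m/s × 3.6 = 150 km/h

150 km/h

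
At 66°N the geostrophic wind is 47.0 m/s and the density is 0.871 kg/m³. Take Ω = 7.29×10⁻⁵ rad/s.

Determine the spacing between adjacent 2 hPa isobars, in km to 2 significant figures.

37 km

Coriolis parameter at 66°N:
f = 2Ω sin φ = 2 × 7.29×10⁻⁵ × sin 66° = 1.33×10⁻⁴ s⁻¹
Geostrophic balance rearranged: |∂P/∂n| = f ρ V_g
|∂P/∂n| = 1.33×10⁻⁴ × 0.871 × 47.0 = 5.45×10⁻³ Pa/m
Isobar spacing: Δn = ΔP/|∂P/∂n| = 200 Pa / 5.45×10⁻³ Pa/m = 36680 m ≈ 37 km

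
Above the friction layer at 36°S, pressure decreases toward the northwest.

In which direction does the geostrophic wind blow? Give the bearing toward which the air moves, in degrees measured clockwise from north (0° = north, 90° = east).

225°

The pressure-gradient force points toward the northwest (bearing 315°).
Geostrophic balance: in the Southern Hemisphere the Coriolis force deflects motion to the left, so the geostrophic wind blows 90° to the left of the pressure-gradient force (low pressure on the right).
Rotating 315° by 90° counterclockwise gives 225° — the wind blows toward the southwest.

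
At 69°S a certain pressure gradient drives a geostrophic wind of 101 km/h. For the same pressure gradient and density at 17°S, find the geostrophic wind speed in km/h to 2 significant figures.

With the same pressure gradient and density, V_g ∝ 1/f ∝ 1/sin φ.
V₂ = V₁ · sin φ₁ / sin φ₂ = 101 × sin 69° / sin 17°
V₂ = 101 × 0.9336/0.2924 = 320 km/h

320 km/h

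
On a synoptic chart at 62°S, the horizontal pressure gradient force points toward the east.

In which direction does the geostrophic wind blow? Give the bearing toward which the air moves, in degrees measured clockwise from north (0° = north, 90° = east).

The pressure-gradient force points toward the east (bearing 090°).
Geostrophic balance: in the Southern Hemisphere the Coriolis force deflects motion to the left, so the geostrophic wind blows 90° to the left of the pressure-gradient force (low pressure on the right).
Rotating 090° by 90° counterclockwise gives 000° — the wind blows toward the north.

000°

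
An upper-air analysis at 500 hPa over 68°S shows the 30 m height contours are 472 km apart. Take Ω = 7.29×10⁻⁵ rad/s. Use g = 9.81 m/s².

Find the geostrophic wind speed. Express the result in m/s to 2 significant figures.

Coriolis parameter at 68°S:
f = 2Ω sin φ = 2 × 7.29×10⁻⁵ × sin 68° = 1.35×10⁻⁴ s⁻¹
Height gradient: |∂Z/∂n| = 30 m / 472000 m = 6.36×10⁻⁵
On a pressure surface, geostrophic balance gives V_g = (g/f)|∂Z/∂n|:
V_g = 9.81 × 6.36×10⁻⁵ / 1.35×10⁻⁴ = 4.61 m/s

4.6 m/s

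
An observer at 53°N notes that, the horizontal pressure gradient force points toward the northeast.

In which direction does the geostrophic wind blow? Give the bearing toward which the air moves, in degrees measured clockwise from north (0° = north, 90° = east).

135°

The pressure-gradient force points toward the northeast (bearing 045°).
Geostrophic balance: in the Northern Hemisphere the Coriolis force deflects motion to the right, so the geostrophic wind blows 90° to the right of the pressure-gradient force (low pressure on the left).
Rotating 045° by 90° clockwise gives 135° — the wind blows toward the southeast.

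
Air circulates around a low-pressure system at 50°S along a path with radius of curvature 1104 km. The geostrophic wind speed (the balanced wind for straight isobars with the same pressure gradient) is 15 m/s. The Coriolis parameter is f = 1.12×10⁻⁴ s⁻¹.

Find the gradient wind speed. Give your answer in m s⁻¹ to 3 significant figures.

13.5 m s⁻¹

Around a low, centrifugal force acts outward with Coriolis, so pressure-gradient force balances both:
(1/ρ)|∂P/∂n| = fV + V²/R  →  V² + fR·V − fR·V_g = 0
With fR = 1.12×10⁻⁴ × 1104×10³ m = 124 m/s:
V = [−fR + √((fR)² + 4 fR V_g)]/2 = [−124 + √(124² + 4×124×15)]/2 = 13.5 m/s
Subgeostrophic (V < V_g = 15 m/s), as expected around a low.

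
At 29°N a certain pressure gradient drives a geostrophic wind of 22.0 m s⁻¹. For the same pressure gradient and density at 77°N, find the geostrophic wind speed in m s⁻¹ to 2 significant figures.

With the same pressure gradient and density, V_g ∝ 1/f ∝ 1/sin φ.
V₂ = V₁ · sin φ₁ / sin φ₂ = 22.0 × sin 29° / sin 77°
V₂ = 22.0 × 0.4848/0.9744 = 11 m s⁻¹

11 m s⁻¹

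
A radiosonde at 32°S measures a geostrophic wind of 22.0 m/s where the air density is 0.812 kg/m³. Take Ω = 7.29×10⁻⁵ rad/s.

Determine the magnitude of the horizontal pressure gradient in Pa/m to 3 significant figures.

1.38×10⁻³ Pa/m

Coriolis parameter at 32°S:
f = 2Ω sin φ = 2 × 7.29×10⁻⁵ × sin 32° = 7.73×10⁻⁵ s⁻¹
Geostrophic balance rearranged: |∂P/∂n| = f ρ V_g
|∂P/∂n| = 7.73×10⁻⁵ × 0.812 × 22.0 = 1.38×10⁻³ Pa/m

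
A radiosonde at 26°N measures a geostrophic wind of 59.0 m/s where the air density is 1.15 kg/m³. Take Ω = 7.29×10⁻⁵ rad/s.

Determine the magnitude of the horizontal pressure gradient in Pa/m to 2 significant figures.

4.3×10⁻³ Pa/m

Coriolis parameter at 26°N:
f = 2Ω sin φ = 2 × 7.29×10⁻⁵ × sin 26° = 6.39×10⁻⁵ s⁻¹
Geostrophic balance rearranged: |∂P/∂n| = f ρ V_g
|∂P/∂n| = 6.39×10⁻⁵ × 1.15 × 59.0 = 4.34×10⁻³ Pa/m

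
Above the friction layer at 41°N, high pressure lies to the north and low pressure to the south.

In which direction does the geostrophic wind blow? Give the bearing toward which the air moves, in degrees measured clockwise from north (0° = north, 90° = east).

The pressure-gradient force points toward the south (bearing 180°).
Geostrophic balance: in the Northern Hemisphere the Coriolis force deflects motion to the right, so the geostrophic wind blows 90° to the right of the pressure-gradient force (low pressure on the left).
Rotating 180° by 90° clockwise gives 270° — the wind blows toward the west.

270°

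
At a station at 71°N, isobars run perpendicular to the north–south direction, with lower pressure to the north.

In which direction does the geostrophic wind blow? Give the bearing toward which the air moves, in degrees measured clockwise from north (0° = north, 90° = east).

The pressure-gradient force points toward the north (bearing 000°).
Geostrophic balance: in the Northern Hemisphere the Coriolis force deflects motion to the right, so the geostrophic wind blows 90° to the right of the pressure-gradient force (low pressure on the left).
Rotating 000° by 90° clockwise gives 090° — the wind blows toward the east.

090°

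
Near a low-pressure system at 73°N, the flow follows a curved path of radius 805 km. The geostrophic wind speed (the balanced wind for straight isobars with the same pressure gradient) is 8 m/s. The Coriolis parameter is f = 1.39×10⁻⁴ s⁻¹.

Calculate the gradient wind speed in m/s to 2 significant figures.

Around a low, centrifugal force acts outward with Coriolis, so pressure-gradient force balances both:
(1/ρ)|∂P/∂n| = fV + V²/R  →  V² + fR·V − fR·V_g = 0
With fR = 1.39×10⁻⁴ × 805×10³ m = 112 m/s:
V = [−fR + √((fR)² + 4 fR V_g)]/2 = [−112 + √(112² + 4×112×8)]/2 = 7.5 m/s
Subgeostrophic (V < V_g = 8 m/s), as expected around a low.

7.5 m/s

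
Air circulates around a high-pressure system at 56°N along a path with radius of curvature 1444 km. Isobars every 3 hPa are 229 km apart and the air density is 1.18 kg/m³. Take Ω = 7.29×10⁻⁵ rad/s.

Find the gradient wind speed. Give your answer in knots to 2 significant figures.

Coriolis parameter at 56°N:
f = 2Ω sin φ = 2 × 7.29×10⁻⁵ × sin 56° = 1.21×10⁻⁴ s⁻¹
Pressure gradient: |∂P/∂n| = 300 Pa / 229000 m = 1.31×10⁻³ Pa/m
Geostrophic speed: V_g = |∂P/∂n|/(fρ) = 1.31×10⁻³/(1.21×10⁻⁴ × 1.18) = 9.18 m/s
Around a high, pressure-gradient force acts outward with centrifugal, so Coriolis balances both:
fV = (1/ρ)|∂P/∂n| + V²/R  →  V² − fR·V + fR·V_g = 0
With fR = 1.21×10⁻⁴ × 1444×10³ m = 175 m/s:
V = [fR − √((fR)² − 4 fR V_g)]/2 = [175 − √(175² − 4×175×9.18)]/2 = 9.73 m/s
Supergeostrophic (V > V_g = 9.18 m/s), as expected around a high.
Converting: 9.73 m/s × 1.944 = 19 knots

19 knots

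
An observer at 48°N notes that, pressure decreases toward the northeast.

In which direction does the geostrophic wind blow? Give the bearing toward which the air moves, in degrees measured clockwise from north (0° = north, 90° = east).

135°

The pressure-gradient force points toward the northeast (bearing 045°).
Geostrophic balance: in the Northern Hemisphere the Coriolis force deflects motion to the right, so the geostrophic wind blows 90° to the right of the pressure-gradient force (low pressure on the left).
Rotating 045° by 90° clockwise gives 135° — the wind blows toward the southeast.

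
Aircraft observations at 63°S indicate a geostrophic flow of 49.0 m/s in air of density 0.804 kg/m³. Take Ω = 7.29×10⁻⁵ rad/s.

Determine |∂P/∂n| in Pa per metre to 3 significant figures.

Coriolis parameter at 63°S:
f = 2Ω sin φ = 2 × 7.29×10⁻⁵ × sin 63° = 1.30×10⁻⁴ s⁻¹
Geostrophic balance rearranged: |∂P/∂n| = f ρ V_g
|∂P/∂n| = 1.30×10⁻⁴ × 0.804 × 49.0 = 5.12×10⁻³ Pa/m

5.12×10⁻³ Pa/m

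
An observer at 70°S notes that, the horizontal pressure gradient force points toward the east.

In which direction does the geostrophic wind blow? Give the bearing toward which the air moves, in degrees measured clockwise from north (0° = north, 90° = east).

000°

The pressure-gradient force points toward the east (bearing 090°).
Geostrophic balance: in the Southern Hemisphere the Coriolis force deflects motion to the left, so the geostrophic wind blows 90° to the left of the pressure-gradient force (low pressure on the right).
Rotating 090° by 90° counterclockwise gives 000° — the wind blows toward the north.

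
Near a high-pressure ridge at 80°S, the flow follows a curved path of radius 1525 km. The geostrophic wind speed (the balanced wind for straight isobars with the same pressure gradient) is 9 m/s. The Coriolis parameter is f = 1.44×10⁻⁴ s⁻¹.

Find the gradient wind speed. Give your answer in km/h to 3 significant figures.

Around a high, pressure-gradient force acts outward with centrifugal, so Coriolis balances both:
fV = (1/ρ)|∂P/∂n| + V²/R  →  V² − fR·V + fR·V_g = 0
With fR = 1.44×10⁻⁴ × 1525×10³ m = 220 m/s:
V = [fR − √((fR)² − 4 fR V_g)]/2 = [220 − √(220² − 4×220×9)]/2 = 9.4 m/s
Supergeostrophic (V > V_g = 9 m/s), as expected around a high.
Converting: 9.4 m/s × 3.6 = 33.8 km/h

33.8 km/h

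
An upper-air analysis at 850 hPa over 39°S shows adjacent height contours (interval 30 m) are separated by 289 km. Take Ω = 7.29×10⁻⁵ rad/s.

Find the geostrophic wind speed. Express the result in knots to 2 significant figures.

Coriolis parameter at 39°S:
f = 2Ω sin φ = 2 × 7.29×10⁻⁵ × sin 39° = 9.18×10⁻⁵ s⁻¹
Height gradient: |∂Z/∂n| = 30 m / 289000 m = 1.04×10⁻⁴
On a pressure surface, geostrophic balance gives V_g = (g/f)|∂Z/∂n|:
V_g = 9.81 × 1.04×10⁻⁴ / 9.18×10⁻⁵ = 11.1 m/s
Converting: 11.1 m/s × 1.944 = 22 knots

22 knots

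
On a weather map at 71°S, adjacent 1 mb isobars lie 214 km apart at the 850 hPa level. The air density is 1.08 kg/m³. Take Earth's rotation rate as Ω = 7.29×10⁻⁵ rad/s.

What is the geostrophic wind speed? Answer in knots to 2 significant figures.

6.1 knots

Coriolis parameter at 71°S:
f = 2Ω sin φ = 2 × 7.29×10⁻⁵ × sin 71° = 1.38×10⁻⁴ s⁻¹
Pressure gradient: |∂P/∂n| = 100 Pa / 214000 m = 4.67×10⁻⁴ Pa/m
Geostrophic balance (pressure-gradient force = Coriolis force):
V_g = (1/(fρ)) |∂P/∂n| = 4.67×10⁻⁴ / (1.38×10⁻⁴ × 1.08) = 3.14 m/s
Converting: 3.14 m/s × 1.944 = 6.1 knots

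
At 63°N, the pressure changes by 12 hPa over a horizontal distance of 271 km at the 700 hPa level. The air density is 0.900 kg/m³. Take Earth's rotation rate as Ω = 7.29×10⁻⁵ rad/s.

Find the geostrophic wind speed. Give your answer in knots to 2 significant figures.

74 knots

Coriolis parameter at 63°N:
f = 2Ω sin φ = 2 × 7.29×10⁻⁵ × sin 63° = 1.30×10⁻⁴ s⁻¹
Pressure gradient: |∂P/∂n| = 1200 Pa / 271000 m = 4.43×10⁻³ Pa/m
Geostrophic balance (pressure-gradient force = Coriolis force):
V_g = (1/(fρ)) |∂P/∂n| = 4.43×10⁻³ / (1.30×10⁻⁴ × 0.900) = 37.9 m/s
Converting: 37.9 m/s × 1.944 = 74 knots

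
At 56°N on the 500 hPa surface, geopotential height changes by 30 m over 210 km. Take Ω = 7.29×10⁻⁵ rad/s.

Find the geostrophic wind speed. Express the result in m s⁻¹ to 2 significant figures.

12 m s⁻¹

Coriolis parameter at 56°N:
f = 2Ω sin φ = 2 × 7.29×10⁻⁵ × sin 56° = 1.21×10⁻⁴ s⁻¹
Height gradient: |∂Z/∂n| = 30 m / 210000 m = 1.43×10⁻⁴
On a pressure surface, geostrophic balance gives V_g = (g/f)|∂Z/∂n|:
V_g = 9.81 × 1.43×10⁻⁴ / 1.21×10⁻⁴ = 11.6 m/s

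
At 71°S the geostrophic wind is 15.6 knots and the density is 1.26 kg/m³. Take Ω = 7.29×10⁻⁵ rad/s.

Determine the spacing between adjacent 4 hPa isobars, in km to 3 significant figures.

287 km

Coriolis parameter at 71°S:
f = 2Ω sin φ = 2 × 7.29×10⁻⁵ × sin 71° = 1.38×10⁻⁴ s⁻¹
Wind speed in SI: 15.6 knots = 8.03 m/s
Geostrophic balance rearranged: |∂P/∂n| = f ρ V_g
|∂P/∂n| = 1.38×10⁻⁴ × 1.26 × 8.03 = 1.39×10⁻³ Pa/m
Isobar spacing: Δn = ΔP/|∂P/∂n| = 400 Pa / 1.39×10⁻³ Pa/m = 286945 m ≈ 287 km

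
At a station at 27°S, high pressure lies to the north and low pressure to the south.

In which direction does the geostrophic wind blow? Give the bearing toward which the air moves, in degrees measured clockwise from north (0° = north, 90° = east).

The pressure-gradient force points toward the south (bearing 180°).
Geostrophic balance: in the Southern Hemisphere the Coriolis force deflects motion to the left, so the geostrophic wind blows 90° to the left of the pressure-gradient force (low pressure on the right).
Rotating 180° by 90° counterclockwise gives 090° — the wind blows toward the east.

090°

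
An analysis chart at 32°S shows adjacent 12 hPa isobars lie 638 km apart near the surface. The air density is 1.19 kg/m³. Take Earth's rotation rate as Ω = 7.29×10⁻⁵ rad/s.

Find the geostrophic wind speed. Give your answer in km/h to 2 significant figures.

74 km/h

Coriolis parameter at 32°S:
f = 2Ω sin φ = 2 × 7.29×10⁻⁵ × sin 32° = 7.73×10⁻⁵ s⁻¹
Pressure gradient: |∂P/∂n| = 1200 Pa / 638000 m = 1.88×10⁻³ Pa/m
Geostrophic balance (pressure-gradient force = Coriolis force):
V_g = (1/(fρ)) |∂P/∂n| = 1.88×10⁻³ / (7.73×10⁻⁵ × 1.19) = 20.5 m/s
Converting: 20.5 m/s × 3.6 = 74 km/h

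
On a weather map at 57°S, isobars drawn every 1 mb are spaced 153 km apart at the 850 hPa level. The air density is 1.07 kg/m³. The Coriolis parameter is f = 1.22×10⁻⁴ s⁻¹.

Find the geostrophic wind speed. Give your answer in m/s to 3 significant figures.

Pressure gradient: |∂P/∂n| = 100 Pa / 153000 m = 6.54×10⁻⁴ Pa/m
Geostrophic balance (pressure-gradient force = Coriolis force):
V_g = (1/(fρ)) |∂P/∂n| = 6.54×10⁻⁴ / (1.22×10⁻⁴ × 1.07) = 5.01 m/s

5.01 m/s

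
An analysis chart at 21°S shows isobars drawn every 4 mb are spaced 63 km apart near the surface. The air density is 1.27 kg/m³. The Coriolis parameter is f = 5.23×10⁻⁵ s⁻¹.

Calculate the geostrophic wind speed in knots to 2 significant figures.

Pressure gradient: |∂P/∂n| = 400 Pa / 63000 m = 6.35×10⁻³ Pa/m
Geostrophic balance (pressure-gradient force = Coriolis force):
V_g = (1/(fρ)) |∂P/∂n| = 6.35×10⁻³ / (5.23×10⁻⁵ × 1.27) = 95.6 m/s
Converting: 95.6 m/s × 1.944 = 190 knots

190 knots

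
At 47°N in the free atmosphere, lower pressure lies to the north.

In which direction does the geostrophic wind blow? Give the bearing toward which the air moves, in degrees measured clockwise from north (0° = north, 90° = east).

The pressure-gradient force points toward the north (bearing 000°).
Geostrophic balance: in the Northern Hemisphere the Coriolis force deflects motion to the right, so the geostrophic wind blows 90° to the right of the pressure-gradient force (low pressure on the left).
Rotating 000° by 90° clockwise gives 090° — the wind blows toward the east.

090°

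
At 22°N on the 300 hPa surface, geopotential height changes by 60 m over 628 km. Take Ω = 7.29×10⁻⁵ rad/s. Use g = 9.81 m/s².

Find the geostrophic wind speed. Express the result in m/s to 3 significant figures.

17.2 m/s

Coriolis parameter at 22°N:
f = 2Ω sin φ = 2 × 7.29×10⁻⁵ × sin 22° = 5.46×10⁻⁵ s⁻¹
Height gradient: |∂Z/∂n| = 60 m / 628000 m = 9.55×10⁻⁵
On a pressure surface, geostrophic balance gives V_g = (g/f)|∂Z/∂n|:
V_g = 9.81 × 9.55×10⁻⁵ / 5.46×10⁻⁵ = 17.2 m/s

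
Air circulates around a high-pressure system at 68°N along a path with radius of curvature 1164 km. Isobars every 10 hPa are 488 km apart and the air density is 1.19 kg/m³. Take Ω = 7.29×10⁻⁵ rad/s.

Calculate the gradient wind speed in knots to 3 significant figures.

27.2 knots

Coriolis parameter at 68°N:
f = 2Ω sin φ = 2 × 7.29×10⁻⁵ × sin 68° = 1.35×10⁻⁴ s⁻¹
Pressure gradient: |∂P/∂n| = 1000 Pa / 488000 m = 2.05×10⁻³ Pa/m
Geostrophic speed: V_g = |∂P/∂n|/(fρ) = 2.05×10⁻³/(1.35×10⁻⁴ × 1.19) = 12.7 m/s
Around a high, pressure-gradient force acts outward with centrifugal, so Coriolis balances both:
fV = (1/ρ)|∂P/∂n| + V²/R  →  V² − fR·V + fR·V_g = 0
With fR = 1.35×10⁻⁴ × 1164×10³ m = 157 m/s:
V = [fR − √((fR)² − 4 fR V_g)]/2 = [157 − √(157² − 4×157×12.7)]/2 = 14 m/s
Supergeostrophic (V > V_g = 12.7 m/s), as expected around a high.
Converting: 14 m/s × 1.944 = 27.2 knots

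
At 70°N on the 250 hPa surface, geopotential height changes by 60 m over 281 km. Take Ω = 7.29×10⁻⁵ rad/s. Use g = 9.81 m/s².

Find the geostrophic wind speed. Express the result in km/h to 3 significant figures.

Coriolis parameter at 70°N:
f = 2Ω sin φ = 2 × 7.29×10⁻⁵ × sin 70° = 1.37×10⁻⁴ s⁻¹
Height gradient: |∂Z/∂n| = 60 m / 281000 m = 2.14×10⁻⁴
On a pressure surface, geostrophic balance gives V_g = (g/f)|∂Z/∂n|:
V_g = 9.81 × 2.14×10⁻⁴ / 1.37×10⁻⁴ = 15.3 m/s
Converting: 15.3 m/s × 3.6 = 55.0 km/h

55.0 km/h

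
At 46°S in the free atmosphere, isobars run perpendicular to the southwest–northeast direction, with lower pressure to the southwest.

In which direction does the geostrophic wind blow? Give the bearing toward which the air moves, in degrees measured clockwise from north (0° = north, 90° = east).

The pressure-gradient force points toward the southwest (bearing 225°).
Geostrophic balance: in the Southern Hemisphere the Coriolis force deflects motion to the left, so the geostrophic wind blows 90° to the left of the pressure-gradient force (low pressure on the right).
Rotating 225° by 90° counterclockwise gives 135° — the wind blows toward the southeast.

135°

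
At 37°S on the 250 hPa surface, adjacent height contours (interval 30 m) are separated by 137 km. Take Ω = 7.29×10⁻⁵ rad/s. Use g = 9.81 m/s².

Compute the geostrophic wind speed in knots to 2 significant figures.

Coriolis parameter at 37°S:
f = 2Ω sin φ = 2 × 7.29×10⁻⁵ × sin 37° = 8.77×10⁻⁵ s⁻¹
Height gradient: |∂Z/∂n| = 30 m / 137000 m = 2.19×10⁻⁴
On a pressure surface, geostrophic balance gives V_g = (g/f)|∂Z/∂n|:
V_g = 9.81 × 2.19×10⁻⁴ / 8.77×10⁻⁵ = 24.5 m/s
Converting: 24.5 m/s × 1.944 = 48 knots

48 knots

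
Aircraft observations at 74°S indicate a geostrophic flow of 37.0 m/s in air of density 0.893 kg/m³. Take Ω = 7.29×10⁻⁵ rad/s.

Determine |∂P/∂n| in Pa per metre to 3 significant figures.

Coriolis parameter at 74°S:
f = 2Ω sin φ = 2 × 7.29×10⁻⁵ × sin 74° = 1.40×10⁻⁴ s⁻¹
Geostrophic balance rearranged: |∂P/∂n| = f ρ V_g
|∂P/∂n| = 1.40×10⁻⁴ × 0.893 × 37.0 = 4.63×10⁻³ Pa/m

4.63×10⁻³ Pa/m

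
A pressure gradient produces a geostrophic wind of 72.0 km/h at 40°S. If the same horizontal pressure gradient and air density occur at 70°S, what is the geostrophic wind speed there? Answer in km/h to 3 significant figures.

49.3 km/h

With the same pressure gradient and density, V_g ∝ 1/f ∝ 1/sin φ.
V₂ = V₁ · sin φ₁ / sin φ₂ = 72.0 × sin 40° / sin 70°
V₂ = 72.0 × 0.6428/0.9397 = 49.3 km/h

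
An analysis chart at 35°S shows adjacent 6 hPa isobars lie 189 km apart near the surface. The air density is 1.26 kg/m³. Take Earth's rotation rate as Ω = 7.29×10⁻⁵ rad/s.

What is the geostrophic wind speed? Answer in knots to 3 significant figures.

Coriolis parameter at 35°S:
f = 2Ω sin φ = 2 × 7.29×10⁻⁵ × sin 35° = 8.36×10⁻⁵ s⁻¹
Pressure gradient: |∂P/∂n| = 600 Pa / 189000 m = 3.17×10⁻³ Pa/m
Geostrophic balance (pressure-gradient force = Coriolis force):
V_g = (1/(fρ)) |∂P/∂n| = 3.17×10⁻³ / (8.36×10⁻⁵ × 1.26) = 30.1 m/s
Converting: 30.1 m/s × 1.944 = 58.6 knots

58.6 knots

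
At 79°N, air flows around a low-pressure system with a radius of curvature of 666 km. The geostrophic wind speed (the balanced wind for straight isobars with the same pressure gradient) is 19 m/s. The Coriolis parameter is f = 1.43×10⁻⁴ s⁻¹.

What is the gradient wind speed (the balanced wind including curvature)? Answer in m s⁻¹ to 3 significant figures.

16.2 m s⁻¹

Around a low, centrifugal force acts outward with Coriolis, so pressure-gradient force balances both:
(1/ρ)|∂P/∂n| = fV + V²/R  →  V² + fR·V − fR·V_g = 0
With fR = 1.43×10⁻⁴ × 666×10³ m = 95.2 m/s:
V = [−fR + √((fR)² + 4 fR V_g)]/2 = [−95.2 + √(95.2² + 4×95.2×19)]/2 = 16.2 m/s
Subgeostrophic (V < V_g = 19 m/s), as expected around a low.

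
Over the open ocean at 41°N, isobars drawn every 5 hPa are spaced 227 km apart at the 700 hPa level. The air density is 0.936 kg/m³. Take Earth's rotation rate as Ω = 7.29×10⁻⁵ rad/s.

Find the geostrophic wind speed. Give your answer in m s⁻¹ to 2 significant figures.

25 m s⁻¹

Coriolis parameter at 41°N:
f = 2Ω sin φ = 2 × 7.29×10⁻⁵ × sin 41° = 9.57×10⁻⁵ s⁻¹
Pressure gradient: |∂P/∂n| = 500 Pa / 227000 m = 2.20×10⁻³ Pa/m
Geostrophic balance (pressure-gradient force = Coriolis force):
V_g = (1/(fρ)) |∂P/∂n| = 2.20×10⁻³ / (9.57×10⁻⁵ × 0.936) = 24.6 m/s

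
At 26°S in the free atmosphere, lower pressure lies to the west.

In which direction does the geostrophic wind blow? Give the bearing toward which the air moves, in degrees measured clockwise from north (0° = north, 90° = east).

180°

The pressure-gradient force points toward the west (bearing 270°).
Geostrophic balance: in the Southern Hemisphere the Coriolis force deflects motion to the left, so the geostrophic wind blows 90° to the left of the pressure-gradient force (low pressure on the right).
Rotating 270° by 90° counterclockwise gives 180° — the wind blows toward the south.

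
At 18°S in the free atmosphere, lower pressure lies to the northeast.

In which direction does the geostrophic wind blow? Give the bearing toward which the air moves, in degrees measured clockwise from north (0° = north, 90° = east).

315°

The pressure-gradient force points toward the northeast (bearing 045°).
Geostrophic balance: in the Southern Hemisphere the Coriolis force deflects motion to the left, so the geostrophic wind blows 90° to the left of the pressure-gradient force (low pressure on the right).
Rotating 045° by 90° counterclockwise gives 315° — the wind blows toward the northwest.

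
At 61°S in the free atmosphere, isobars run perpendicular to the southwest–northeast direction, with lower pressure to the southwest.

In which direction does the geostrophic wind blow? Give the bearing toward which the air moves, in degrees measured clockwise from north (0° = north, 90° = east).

135°

The pressure-gradient force points toward the southwest (bearing 225°).
Geostrophic balance: in the Southern Hemisphere the Coriolis force deflects motion to the left, so the geostrophic wind blows 90° to the left of the pressure-gradient force (low pressure on the right).
Rotating 225° by 90° counterclockwise gives 135° — the wind blows toward the southeast.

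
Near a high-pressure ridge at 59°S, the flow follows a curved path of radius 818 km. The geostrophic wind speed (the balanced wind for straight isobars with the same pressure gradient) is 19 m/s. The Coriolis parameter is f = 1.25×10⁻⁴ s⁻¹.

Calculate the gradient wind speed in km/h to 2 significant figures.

91 km/h

Around a high, pressure-gradient force acts outward with centrifugal, so Coriolis balances both:
fV = (1/ρ)|∂P/∂n| + V²/R  →  V² − fR·V + fR·V_g = 0
With fR = 1.25×10⁻⁴ × 818×10³ m = 102 m/s:
V = [fR − √((fR)² − 4 fR V_g)]/2 = [102 − √(102² − 4×102×19)]/2 = 25.2 m/s
Supergeostrophic (V > V_g = 19 m/s), as expected around a high.
Converting: 25.2 m/s × 3.6 = 91 km/h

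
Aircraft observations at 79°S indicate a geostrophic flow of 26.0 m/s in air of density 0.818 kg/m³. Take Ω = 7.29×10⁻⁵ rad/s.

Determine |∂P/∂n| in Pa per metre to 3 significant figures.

3.04×10⁻³ Pa/m

Coriolis parameter at 79°S:
f = 2Ω sin φ = 2 × 7.29×10⁻⁵ × sin 79° = 1.43×10⁻⁴ s⁻¹
Geostrophic balance rearranged: |∂P/∂n| = f ρ V_g
|∂P/∂n| = 1.43×10⁻⁴ × 0.818 × 26.0 = 3.04×10⁻³ Pa/m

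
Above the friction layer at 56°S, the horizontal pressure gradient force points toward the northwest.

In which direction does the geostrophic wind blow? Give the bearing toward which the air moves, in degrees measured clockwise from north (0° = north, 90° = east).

225°

The pressure-gradient force points toward the northwest (bearing 315°).
Geostrophic balance: in the Southern Hemisphere the Coriolis force deflects motion to the left, so the geostrophic wind blows 90° to the left of the pressure-gradient force (low pressure on the right).
Rotating 315° by 90° counterclockwise gives 225° — the wind blows toward the southwest.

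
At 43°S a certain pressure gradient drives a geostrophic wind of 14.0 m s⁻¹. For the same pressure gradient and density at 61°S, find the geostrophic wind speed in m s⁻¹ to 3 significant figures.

10.9 m s⁻¹

With the same pressure gradient and density, V_g ∝ 1/f ∝ 1/sin φ.
V₂ = V₁ · sin φ₁ / sin φ₂ = 14.0 × sin 43° / sin 61°
V₂ = 14.0 × 0.6820/0.8746 = 10.9 m s⁻¹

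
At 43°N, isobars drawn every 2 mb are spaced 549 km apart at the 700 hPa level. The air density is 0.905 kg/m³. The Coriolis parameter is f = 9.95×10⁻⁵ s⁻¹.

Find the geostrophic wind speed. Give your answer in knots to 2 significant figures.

Pressure gradient: |∂P/∂n| = 200 Pa / 549000 m = 3.64×10⁻⁴ Pa/m
Geostrophic balance (pressure-gradient force = Coriolis force):
V_g = (1/(fρ)) |∂P/∂n| = 3.64×10⁻⁴ / (9.95×10⁻⁵ × 0.905) = 4.05 m/s
Converting: 4.05 m/s × 1.944 = 7.9 knots

7.9 knots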